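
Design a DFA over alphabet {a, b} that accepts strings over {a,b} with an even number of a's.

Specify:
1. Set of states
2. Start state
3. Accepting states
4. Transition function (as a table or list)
One valid DFA (any DFA recognizing the same language is acceptable):
States: {q0, q1}
Start: q0
Accepting: {q0}
Transitions (accepting states marked with *):
State | a | b | Accepting
-------------------------
q0    | q1 | q0 | *
q1    | q0 | q1 |  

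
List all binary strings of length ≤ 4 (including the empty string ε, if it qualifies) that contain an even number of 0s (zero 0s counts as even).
Checking every binary string of length 0 to 4:
  Length 0: accepted: ε | rejected: (none)
  Length 1: accepted: 1 | rejected: 0
  Length 2: accepted: 00, 11 | rejected: 01, 10
  Length 3: accepted: 001, 010, 100, 111 | rejected: 000, 011, 101, 110
  Length 4: accepted: 0000, 0011, 0101, 0110, 1001, 1010, 1100, 1111 | rejected: 0001, 0010, 0100, 0111, 1000, 1011, 1101, 1110
Total: 16 string(s).

Final answer: ε, 1, 00, 11, 001, 010, 100, 111, 0000, 0011, 0101, 0110, 1001, 1010, 1100, 1111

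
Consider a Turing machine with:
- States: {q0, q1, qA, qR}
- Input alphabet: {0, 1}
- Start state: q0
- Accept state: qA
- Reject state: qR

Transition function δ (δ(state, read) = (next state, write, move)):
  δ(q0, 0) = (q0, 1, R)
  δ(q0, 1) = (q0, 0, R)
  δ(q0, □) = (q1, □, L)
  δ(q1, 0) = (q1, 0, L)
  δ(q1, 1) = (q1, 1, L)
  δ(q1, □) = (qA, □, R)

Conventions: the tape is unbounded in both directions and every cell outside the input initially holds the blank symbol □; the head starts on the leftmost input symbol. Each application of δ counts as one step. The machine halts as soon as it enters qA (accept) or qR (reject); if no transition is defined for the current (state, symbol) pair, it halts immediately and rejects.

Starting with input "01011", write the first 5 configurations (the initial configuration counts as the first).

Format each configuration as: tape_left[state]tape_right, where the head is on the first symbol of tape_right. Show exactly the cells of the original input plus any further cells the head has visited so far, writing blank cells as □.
Step 0: [q0]01011 (head at position 0)
Step 1: δ(q0, 0) = (q0, 1, R)  ⊢  1[q0]1011 (head at position 1)
Step 2: δ(q0, 1) = (q0, 0, R)  ⊢  10[q0]011 (head at position 2)
Step 3: δ(q0, 0) = (q0, 1, R)  ⊢  101[q0]11 (head at position 3)
Step 4: δ(q0, 1) = (q0, 0, R)  ⊢  1010[q0]1 (head at position 4)

Final answer: [q0]01011 ⊢ 1[q0]1011 ⊢ 10[q0]011 ⊢ 101[q0]11 ⊢ 1010[q0]1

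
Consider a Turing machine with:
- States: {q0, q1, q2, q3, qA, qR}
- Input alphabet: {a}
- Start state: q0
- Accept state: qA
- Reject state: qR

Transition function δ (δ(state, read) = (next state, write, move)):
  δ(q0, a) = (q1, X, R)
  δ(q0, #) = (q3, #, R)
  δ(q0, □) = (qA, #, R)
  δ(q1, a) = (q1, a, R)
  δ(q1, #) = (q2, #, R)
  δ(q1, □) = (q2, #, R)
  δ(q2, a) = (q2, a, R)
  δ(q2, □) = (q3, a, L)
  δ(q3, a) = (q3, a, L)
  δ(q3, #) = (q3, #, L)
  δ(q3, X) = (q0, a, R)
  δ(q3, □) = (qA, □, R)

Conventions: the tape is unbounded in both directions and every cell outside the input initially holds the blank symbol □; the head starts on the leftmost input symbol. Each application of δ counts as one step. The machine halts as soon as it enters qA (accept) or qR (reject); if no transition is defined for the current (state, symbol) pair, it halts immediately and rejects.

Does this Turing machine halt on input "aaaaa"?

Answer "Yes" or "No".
Trace (configuration after each step, as tape_left[state]tape_right with head position):
Step 0: [q0]aaaaa (head at position 0)
Step 1: X[q1]aaaa (head 1)
Step 2: Xa[q1]aaa (head 2)
Step 3: Xaa[q1]aa (head 3)
Step 4: Xaaa[q1]a (head 4)
Step 5: Xaaaa[q1]□ (head 5)
Step 6: Xaaaa#[q2]□ (head 6)
Step 7: Xaaaa[q3]#a (head 5)
Step 8: Xaaa[q3]a#a (head 4)
Step 9: Xaa[q3]aa#a (head 3)
Step 10: Xa[q3]aaa#a (head 2)
Step 11: X[q3]aaaa#a (head 1)
Step 12: [q3]Xaaaa#a (head 0)
Step 13: a[q0]aaaa#a (head 1)
Step 14: aX[q1]aaa#a (head 2)
Step 15: aXa[q1]aa#a (head 3)
Step 16: aXaa[q1]a#a (head 4)
Step 17: aXaaa[q1]#a (head 5)
Step 18: aXaaa#[q2]a (head 6)
Step 19: aXaaa#a[q2]□ (head 7)
Step 20: aXaaa#[q3]aa (head 6)
Step 21: aXaaa[q3]#aa (head 5)
Step 22: aXaa[q3]a#aa (head 4)
Step 23: aXa[q3]aa#aa (head 3)
Step 24: aX[q3]aaa#aa (head 2)
Step 25: a[q3]Xaaa#aa (head 1)
Step 26: aa[q0]aaa#aa (head 2)
Step 27: aaX[q1]aa#aa (head 3)
Step 28: aaXa[q1]a#aa (head 4)
Step 29: aaXaa[q1]#aa (head 5)
Step 30: aaXaa#[q2]aa (head 6)
Step 31: aaXaa#a[q2]a (head 7)
Step 32: aaXaa#aa[q2]□ (head 8)
Step 33: aaXaa#a[q3]aa (head 7)
Step 34: aaXaa#[q3]aaa (head 6)
Step 35: aaXaa[q3]#aaa (head 5)
Step 36: aaXa[q3]a#aaa (head 4)
Step 37: aaX[q3]aa#aaa (head 3)
Step 38: aa[q3]Xaa#aaa (head 2)
Step 39: aaa[q0]aa#aaa (head 3)
Step 40: aaaX[q1]a#aaa (head 4)
Step 41: aaaXa[q1]#aaa (head 5)
Step 42: aaaXa#[q2]aaa (head 6)
Step 43: aaaXa#a[q2]aa (head 7)
Step 44: aaaXa#aa[q2]a (head 8)
Step 45: aaaXa#aaa[q2]□ (head 9)
Step 46: aaaXa#aa[q3]aa (head 8)
Step 47: aaaXa#a[q3]aaa (head 7)
Step 48: aaaXa#[q3]aaaa (head 6)
Step 49: aaaXa[q3]#aaaa (head 5)
Step 50: aaaX[q3]a#aaaa (head 4)
Step 51: aaa[q3]Xa#aaaa (head 3)
Step 52: aaaa[q0]a#aaaa (head 4)
Step 53: aaaaX[q1]#aaaa (head 5)
Step 54: aaaaX#[q2]aaaa (head 6)
Step 55: aaaaX#a[q2]aaa (head 7)
Step 56: aaaaX#aa[q2]aa (head 8)
Step 57: aaaaX#aaa[q2]a (head 9)
Step 58: aaaaX#aaaa[q2]□ (head 10)
Step 59: aaaaX#aaa[q3]aa (head 9)
Step 60: aaaaX#aa[q3]aaa (head 8)
Step 61: aaaaX#a[q3]aaaa (head 7)
Step 62: aaaaX#[q3]aaaaa (head 6)
Step 63: aaaaX[q3]#aaaaa (head 5)
Step 64: aaaa[q3]X#aaaaa (head 4)
Step 65: aaaaa[q0]#aaaaa (head 5)
Step 66: aaaaa#[q3]aaaaa (head 6)
Step 67: aaaaa[q3]#aaaaa (head 5)
Step 68: aaaa[q3]a#aaaaa (head 4)
Step 69: aaa[q3]aa#aaaaa (head 3)
Step 70: aa[q3]aaa#aaaaa (head 2)
Step 71: a[q3]aaaa#aaaaa (head 1)
Step 72: [q3]aaaaa#aaaaa (head 0)
Step 73: [q3]□aaaaa#aaaaa (head -1)
Step 74: □[qA]aaaaa#aaaaa (head 0)
The machine is in qA, so it halts and accepts.
It halts after 74 steps.

Final answer: Yes - halts after 74 steps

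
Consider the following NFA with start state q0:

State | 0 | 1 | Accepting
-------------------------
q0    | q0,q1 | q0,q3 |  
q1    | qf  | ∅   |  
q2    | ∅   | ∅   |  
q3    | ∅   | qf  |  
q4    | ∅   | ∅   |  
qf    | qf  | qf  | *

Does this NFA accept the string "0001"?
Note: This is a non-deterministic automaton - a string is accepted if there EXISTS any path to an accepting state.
Track the set of states the NFA could be in: start {q0}
Read '0': {q0} → {q0, q1}
Read '0': {q0, q1} → {q0, q1, qf}
Read '0': {q0, q1, qf} → {q0, q1, qf}
Read '1': {q0, q1, qf} → {q0, q3, qf}
Final set {q0, q3, qf} contains accepting state(s) {qf} → accepted.

Final answer: Yes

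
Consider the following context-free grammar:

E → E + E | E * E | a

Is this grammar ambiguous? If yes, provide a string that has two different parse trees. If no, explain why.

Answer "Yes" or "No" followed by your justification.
Two different leftmost derivations of a + a * a:
  (1) E ⇒ E + E ⇒ a + E ⇒ a + E * E ⇒ a + a * E ⇒ a + a * a   (tree groups a + (a * a))
  (2) E ⇒ E * E ⇒ E + E * E ⇒ a + E * E ⇒ a + a * E ⇒ a + a * a   (tree groups (a + a) * a)
Two distinct leftmost derivations = two distinct parse trees, so the grammar is ambiguous.

Final answer: Yes - the string 'a + a * a' has two distinct leftmost derivations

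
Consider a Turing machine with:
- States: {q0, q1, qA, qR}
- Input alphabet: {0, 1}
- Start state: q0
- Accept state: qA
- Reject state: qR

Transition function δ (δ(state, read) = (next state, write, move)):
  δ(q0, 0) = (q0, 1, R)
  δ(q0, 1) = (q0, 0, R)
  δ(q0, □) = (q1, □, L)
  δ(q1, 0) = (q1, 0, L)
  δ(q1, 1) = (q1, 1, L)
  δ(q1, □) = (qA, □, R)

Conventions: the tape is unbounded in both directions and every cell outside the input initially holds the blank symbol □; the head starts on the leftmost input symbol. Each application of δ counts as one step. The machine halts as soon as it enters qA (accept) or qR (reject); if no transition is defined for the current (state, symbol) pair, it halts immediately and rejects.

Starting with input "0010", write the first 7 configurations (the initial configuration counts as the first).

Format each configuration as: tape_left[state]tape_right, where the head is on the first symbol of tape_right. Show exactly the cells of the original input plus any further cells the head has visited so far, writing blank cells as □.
Step 0: [q0]0010 (head at position 0)
Step 1: δ(q0, 0) = (q0, 1, R)  ⊢  1[q0]010 (head at position 1)
Step 2: δ(q0, 0) = (q0, 1, R)  ⊢  11[q0]10 (head at position 2)
Step 3: δ(q0, 1) = (q0, 0, R)  ⊢  110[q0]0 (head at position 3)
Step 4: δ(q0, 0) = (q0, 1, R)  ⊢  1101[q0]□ (head at position 4)
Step 5: δ(q0, □) = (q1, □, L)  ⊢  110[q1]1□ (head at position 3)
Step 6: δ(q1, 1) = (q1, 1, L)  ⊢  11[q1]01□ (head at position 2)

Final answer: [q0]0010 ⊢ 1[q0]010 ⊢ 11[q0]10 ⊢ 110[q0]0 ⊢ 1101[q0]□ ⊢ 110[q1]1□ ⊢ 11[q1]01□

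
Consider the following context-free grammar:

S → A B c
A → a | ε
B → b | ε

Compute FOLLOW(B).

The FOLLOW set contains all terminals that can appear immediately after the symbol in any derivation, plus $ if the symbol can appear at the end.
B occurs in S → A B c, immediately followed by the terminal c. So FOLLOW(B) = {c}.

Final answer: {c}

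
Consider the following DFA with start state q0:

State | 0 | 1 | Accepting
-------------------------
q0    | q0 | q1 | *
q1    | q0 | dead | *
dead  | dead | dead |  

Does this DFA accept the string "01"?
Start in q0.
Read '0': q0 → q0
Read '1': q0 → q1
Final state q1 is accepting, so the string is accepted.

Final answer: Yes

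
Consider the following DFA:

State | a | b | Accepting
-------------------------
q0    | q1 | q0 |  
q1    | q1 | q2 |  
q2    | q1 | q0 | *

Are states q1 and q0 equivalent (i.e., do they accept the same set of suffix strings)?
Try the suffix "b".
From q1: q1 → q2 — accepting.
From q0: q0 → q0 — not accepting.
The two states disagree on this suffix, so they are not equivalent.

Final answer: No. Distinguishing string: "b" - accepted from q1 but not from q0.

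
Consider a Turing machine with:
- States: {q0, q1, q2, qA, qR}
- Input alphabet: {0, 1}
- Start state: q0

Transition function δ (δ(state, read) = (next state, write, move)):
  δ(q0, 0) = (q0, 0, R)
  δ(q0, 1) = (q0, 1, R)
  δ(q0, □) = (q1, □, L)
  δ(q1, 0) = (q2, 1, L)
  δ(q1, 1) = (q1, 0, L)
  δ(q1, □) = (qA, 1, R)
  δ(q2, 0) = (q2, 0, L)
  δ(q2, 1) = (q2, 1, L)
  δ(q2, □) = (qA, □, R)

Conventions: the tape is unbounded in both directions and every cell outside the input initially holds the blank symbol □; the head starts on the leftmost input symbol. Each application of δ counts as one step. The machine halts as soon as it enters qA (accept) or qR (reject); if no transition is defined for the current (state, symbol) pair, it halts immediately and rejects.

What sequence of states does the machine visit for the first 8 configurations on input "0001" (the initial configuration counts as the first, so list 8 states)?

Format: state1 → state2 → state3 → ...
Step 0: [q0]0001 (head at position 0)
Step 1: δ(q0, 0) = (q0, 0, R)  ⊢  0[q0]001 (head at position 1)
Step 2: δ(q0, 0) = (q0, 0, R)  ⊢  00[q0]01 (head at position 2)
Step 3: δ(q0, 0) = (q0, 0, R)  ⊢  000[q0]1 (head at position 3)
Step 4: δ(q0, 1) = (q0, 1, R)  ⊢  0001[q0]□ (head at position 4)
Step 5: δ(q0, □) = (q1, □, L)  ⊢  000[q1]1□ (head at position 3)
Step 6: δ(q1, 1) = (q1, 0, L)  ⊢  00[q1]00□ (head at position 2)
Step 7: δ(q1, 0) = (q2, 1, L)  ⊢  0[q2]010□ (head at position 1)
Reading off the states of these 8 configurations: q0 → q0 → q0 → q0 → q0 → q1 → q1 → q2

Final answer: q0 → q0 → q0 → q0 → q0 → q1 → q1 → q2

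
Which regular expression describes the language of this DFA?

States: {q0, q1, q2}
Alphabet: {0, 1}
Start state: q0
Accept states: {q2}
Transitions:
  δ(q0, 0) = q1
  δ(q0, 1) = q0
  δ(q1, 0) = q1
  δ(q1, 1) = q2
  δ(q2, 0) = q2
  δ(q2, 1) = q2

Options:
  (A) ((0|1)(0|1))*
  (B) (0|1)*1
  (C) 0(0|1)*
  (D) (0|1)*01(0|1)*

Testing sample strings against the DFA:
  '101' -> accepted
  '011' -> accepted
  '011' -> accepted
  '1111' -> rejected
Checking each option for a counterexample:
  (A) ((0|1)(0|1))*: ε is rejected by the DFA but matches the regex → eliminated
  (B) (0|1)*1: '1' is rejected by the DFA but matches the regex → eliminated
  (C) 0(0|1)*: '0' is rejected by the DFA but matches the regex → eliminated
  (D) (0|1)*01(0|1)*: agrees with the DFA on all strings of length ≤ 4
Only (D) (0|1)*01(0|1)* is consistent with the DFA.

Final answer: (D) (0|1)*01(0|1)*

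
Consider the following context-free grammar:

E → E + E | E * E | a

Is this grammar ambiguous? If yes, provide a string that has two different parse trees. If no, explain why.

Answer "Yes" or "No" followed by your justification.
Two different leftmost derivations of a + a * a:
  (1) E ⇒ E + E ⇒ a + E ⇒ a + E * E ⇒ a + a * E ⇒ a + a * a   (tree groups a + (a * a))
  (2) E ⇒ E * E ⇒ E + E * E ⇒ a + E * E ⇒ a + a * E ⇒ a + a * a   (tree groups (a + a) * a)
Two distinct leftmost derivations = two distinct parse trees, so the grammar is ambiguous.

Final answer: Yes - the string 'a + a * a' has two distinct leftmost derivations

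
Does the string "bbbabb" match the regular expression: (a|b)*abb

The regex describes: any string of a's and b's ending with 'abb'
Yes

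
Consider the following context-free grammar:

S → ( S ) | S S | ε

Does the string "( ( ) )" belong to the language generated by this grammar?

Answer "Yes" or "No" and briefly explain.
A derivation exists: S ⇒ ( S ) ⇒ ( ( S ) ) ⇒ ( ( ) ) (using S → ( S ) twice, then S → ε).

Final answer: Yes - a valid derivation exists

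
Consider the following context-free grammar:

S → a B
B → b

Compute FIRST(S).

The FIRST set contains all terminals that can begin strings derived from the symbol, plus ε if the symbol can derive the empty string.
S has the single production S → a B, whose right-hand side begins with the terminal a. So FIRST(S) = {a}.

Final answer: {a}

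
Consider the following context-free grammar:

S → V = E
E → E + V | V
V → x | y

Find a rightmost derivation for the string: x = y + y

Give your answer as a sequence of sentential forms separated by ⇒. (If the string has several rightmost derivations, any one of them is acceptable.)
Start with S.
Step 1: the rightmost non-terminal is S; apply S → V = E:  V = E
Step 2: the rightmost non-terminal is E; apply E → E + V:  V = E + V
Step 3: the rightmost non-terminal is V; apply V → y:  V = E + y
Step 4: the rightmost non-terminal is E; apply E → V:  V = V + y
Step 5: the rightmost non-terminal is V; apply V → y:  V = y + y
Step 6: the rightmost non-terminal is V; apply V → x:  x = y + y

Final answer: S ⇒ V = E ⇒ V = E + V ⇒ V = E + y ⇒ V = V + y ⇒ V = y + y ⇒ x = y + y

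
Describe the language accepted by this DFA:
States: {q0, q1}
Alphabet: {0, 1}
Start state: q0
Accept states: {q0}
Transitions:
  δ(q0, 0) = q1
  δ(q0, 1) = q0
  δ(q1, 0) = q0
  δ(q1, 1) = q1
Analyzing the DFA structure:
Start state: q0
Accept states: {q0}
Interpreting what each state remembers (checking against the transitions):
  q0: an even number of 0s has been read so far
  q1: an odd number of 0s has been read so far
  δ(q0, 0): in q0 (an even number of 0s has been read so far), after reading 0 we have: an odd number of 0s has been read so far → q1
  δ(q0, 1): in q0 (an even number of 0s has been read so far), after reading 1 we have: an even number of 0s has been read so far → q0
  δ(q1, 0): in q1 (an odd number of 0s has been read so far), after reading 0 we have: an even number of 0s has been read so far → q0
  δ(q1, 1): in q1 (an odd number of 0s has been read so far), after reading 1 we have: an odd number of 0s has been read so far → q1
A string is accepted iff it ends in {q0}, i.e. an even number of 0s has been read so far.
Language: All binary strings with an even number of 0s

Final answer: All binary strings with an even number of 0s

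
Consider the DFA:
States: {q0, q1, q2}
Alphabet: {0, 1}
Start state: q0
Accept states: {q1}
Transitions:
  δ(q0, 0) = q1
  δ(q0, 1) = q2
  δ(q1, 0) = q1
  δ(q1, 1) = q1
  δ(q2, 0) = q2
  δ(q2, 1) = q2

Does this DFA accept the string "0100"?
Processing string "0100":
  q0 --0--> q1
  q1 --1--> q1
  q1 --0--> q1
  q1 --0--> q1
Final state: q1
Accept states: {q1}
q1 is an accept state, so the string is accepted.

Final answer: Yes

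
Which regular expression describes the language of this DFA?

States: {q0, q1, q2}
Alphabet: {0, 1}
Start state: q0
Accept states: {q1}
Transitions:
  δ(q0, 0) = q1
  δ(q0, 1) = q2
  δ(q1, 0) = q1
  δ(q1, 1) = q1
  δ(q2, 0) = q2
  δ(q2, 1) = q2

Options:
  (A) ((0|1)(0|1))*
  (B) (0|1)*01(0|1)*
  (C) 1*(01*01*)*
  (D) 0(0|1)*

Testing sample strings against the DFA:
  '10011' -> rejected
  '01100' -> accepted
  '01010' -> accepted
  '00110' -> accepted
Checking each option for a counterexample:
  (A) ((0|1)(0|1))*: ε is rejected by the DFA but matches the regex → eliminated
  (B) (0|1)*01(0|1)*: '0' is accepted by the DFA but does not match the regex → eliminated
  (C) 1*(01*01*)*: ε is rejected by the DFA but matches the regex → eliminated
  (D) 0(0|1)*: agrees with the DFA on all strings of length ≤ 4
Only (D) 0(0|1)* is consistent with the DFA.

Final answer: (D) 0(0|1)*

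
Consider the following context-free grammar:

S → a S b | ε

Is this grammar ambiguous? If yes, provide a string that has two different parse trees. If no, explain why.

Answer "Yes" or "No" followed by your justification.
At every step exactly one production applies: if the remaining string to generate is non-empty it starts with a and ends with b, forcing S → a S b; if it is empty, S → ε is forced. Hence each string a^n b^n has exactly one derivation (S → a S b applied n times, then S → ε) and one parse tree.

Final answer: No - the grammar is unambiguous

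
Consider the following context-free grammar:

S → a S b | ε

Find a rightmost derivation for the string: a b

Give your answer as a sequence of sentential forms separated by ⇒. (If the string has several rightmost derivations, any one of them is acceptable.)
Start with S.
Step 1: the rightmost non-terminal is S; apply S → a S b:  a S b
Step 2: the rightmost non-terminal is S; apply S → ε:  a b

Final answer: S ⇒ a S b ⇒ a b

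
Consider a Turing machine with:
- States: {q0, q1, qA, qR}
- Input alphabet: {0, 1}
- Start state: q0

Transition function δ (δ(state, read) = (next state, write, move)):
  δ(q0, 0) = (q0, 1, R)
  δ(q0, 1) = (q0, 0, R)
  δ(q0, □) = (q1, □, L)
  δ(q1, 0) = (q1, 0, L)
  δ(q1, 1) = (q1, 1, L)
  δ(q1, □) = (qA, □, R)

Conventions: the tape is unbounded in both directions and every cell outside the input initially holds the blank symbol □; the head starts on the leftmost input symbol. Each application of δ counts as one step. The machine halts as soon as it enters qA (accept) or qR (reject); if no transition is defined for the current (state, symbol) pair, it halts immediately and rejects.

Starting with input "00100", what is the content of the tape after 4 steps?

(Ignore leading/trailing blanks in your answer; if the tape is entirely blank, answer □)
Step 0: [q0]00100 (head at position 0)
Step 1: δ(q0, 0) = (q0, 1, R)  ⊢  1[q0]0100 (head at position 1)
Step 2: δ(q0, 0) = (q0, 1, R)  ⊢  11[q0]100 (head at position 2)
Step 3: δ(q0, 1) = (q0, 0, R)  ⊢  110[q0]00 (head at position 3)
Step 4: δ(q0, 0) = (q0, 1, R)  ⊢  1101[q0]0 (head at position 4)
Tape after 4 steps (ignoring surrounding blanks): 11010

Final answer: Tape: 11010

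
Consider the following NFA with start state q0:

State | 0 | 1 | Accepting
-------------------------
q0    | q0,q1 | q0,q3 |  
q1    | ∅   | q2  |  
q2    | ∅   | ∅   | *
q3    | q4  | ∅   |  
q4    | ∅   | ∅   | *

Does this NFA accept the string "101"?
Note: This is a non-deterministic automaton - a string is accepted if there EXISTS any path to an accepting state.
Track the set of states the NFA could be in: start {q0}
Read '1': {q0} → {q0, q3}
Read '0': {q0, q3} → {q0, q1, q4}
Read '1': {q0, q1, q4} → {q0, q2, q3}
Final set {q0, q2, q3} contains accepting state(s) {q2} → accepted.

Final answer: Yes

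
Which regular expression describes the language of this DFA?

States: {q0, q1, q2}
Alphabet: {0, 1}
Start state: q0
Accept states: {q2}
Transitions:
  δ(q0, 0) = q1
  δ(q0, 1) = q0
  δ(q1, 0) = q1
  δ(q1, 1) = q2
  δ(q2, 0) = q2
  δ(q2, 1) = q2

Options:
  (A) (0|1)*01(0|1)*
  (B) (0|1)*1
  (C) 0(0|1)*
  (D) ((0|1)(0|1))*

Testing sample strings against the DFA:
  '101' -> accepted
  '1000' -> rejected
  '001' -> accepted
  '011' -> accepted
Checking each option for a counterexample:
  (A) (0|1)*01(0|1)*: agrees with the DFA on all strings of length ≤ 4
  (B) (0|1)*1: '1' is rejected by the DFA but matches the regex → eliminated
  (C) 0(0|1)*: '0' is rejected by the DFA but matches the regex → eliminated
  (D) ((0|1)(0|1))*: ε is rejected by the DFA but matches the regex → eliminated
Only (A) (0|1)*01(0|1)* is consistent with the DFA.

Final answer: (A) (0|1)*01(0|1)*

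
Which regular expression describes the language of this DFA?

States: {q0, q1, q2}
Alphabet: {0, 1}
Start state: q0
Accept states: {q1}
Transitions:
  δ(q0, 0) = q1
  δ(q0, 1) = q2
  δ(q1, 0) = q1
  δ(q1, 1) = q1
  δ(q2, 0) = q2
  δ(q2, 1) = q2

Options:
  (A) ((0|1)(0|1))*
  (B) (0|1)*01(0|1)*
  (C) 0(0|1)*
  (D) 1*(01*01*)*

Testing sample strings against the DFA:
  '11' -> rejected
  '10' -> rejected
  '00' -> accepted
  '00' -> accepted
Checking each option for a counterexample:
  (A) ((0|1)(0|1))*: ε is rejected by the DFA but matches the regex → eliminated
  (B) (0|1)*01(0|1)*: '0' is accepted by the DFA but does not match the regex → eliminated
  (C) 0(0|1)*: agrees with the DFA on all strings of length ≤ 4
  (D) 1*(01*01*)*: ε is rejected by the DFA but matches the regex → eliminated
Only (C) 0(0|1)* is consistent with the DFA.

Final answer: (C) 0(0|1)*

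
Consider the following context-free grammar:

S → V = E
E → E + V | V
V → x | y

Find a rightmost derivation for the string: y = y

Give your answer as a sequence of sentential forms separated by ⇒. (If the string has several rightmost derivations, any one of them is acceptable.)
Start with S.
Step 1: the rightmost non-terminal is S; apply S → V = E:  V = E
Step 2: the rightmost non-terminal is E; apply E → V:  V = V
Step 3: the rightmost non-terminal is V; apply V → y:  V = y
Step 4: the rightmost non-terminal is V; apply V → y:  y = y

Final answer: S ⇒ V = E ⇒ V = V ⇒ V = y ⇒ y = y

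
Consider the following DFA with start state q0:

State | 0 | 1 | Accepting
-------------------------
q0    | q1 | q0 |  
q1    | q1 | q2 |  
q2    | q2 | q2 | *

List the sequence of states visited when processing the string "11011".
q0 → q0 → q0 → q1 → q2 → q2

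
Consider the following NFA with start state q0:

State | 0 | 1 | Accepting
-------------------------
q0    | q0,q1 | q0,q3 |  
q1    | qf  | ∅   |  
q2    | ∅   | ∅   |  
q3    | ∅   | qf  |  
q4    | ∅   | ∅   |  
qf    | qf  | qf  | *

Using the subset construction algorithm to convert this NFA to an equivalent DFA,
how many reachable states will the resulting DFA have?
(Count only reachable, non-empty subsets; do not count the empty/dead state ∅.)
Start subset: {q0}
{q0}: on 0 → {q0, q1}, on 1 → {q0, q3}
{q0, q1}: on 0 → {q0, q1, qf}, on 1 → {q0, q3}
{q0, q3}: on 0 → {q0, q1}, on 1 → {q0, q3, qf}
{q0, q1, qf}: on 0 → {q0, q1, qf}, on 1 → {q0, q3, qf}
{q0, q3, qf}: on 0 → {q0, q1, qf}, on 1 → {q0, q3, qf}
Reachable non-empty subsets: {q0}, {q0, q1}, {q0, q3}, {q0, q1, qf}, {q0, q3, qf} — 5 in total.

Final answer: 5 states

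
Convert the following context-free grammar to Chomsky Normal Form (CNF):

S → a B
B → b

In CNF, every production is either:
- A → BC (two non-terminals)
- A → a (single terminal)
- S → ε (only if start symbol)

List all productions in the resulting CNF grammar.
The grammar has no ε-productions or unit productions to eliminate.
S → a B has terminal a in a right-hand side of length ≥ 2: introduce T_a → a and use T_a in place of a.
B → b is already in CNF (single terminal) – keep it.
S → a B becomes S → T_a B.
Resulting CNF grammar (3 productions): T_a → a; B → b; S → T_a B

Final answer: T_a → a; B → b; S → T_a B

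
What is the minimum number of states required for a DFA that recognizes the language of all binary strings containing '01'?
Language: binary strings containing '01'
Lower bound (Myhill–Nerode): the prefixes ε, 0, 01 are pairwise distinguishable:
  ε vs 01: suffix ε distinguishes them (ε is rejected, 01 is accepted)
  0 vs 01: suffix ε distinguishes them (0 is rejected, 01 is accepted)
  ε vs 0: suffix 1 distinguishes them (ε·1 = 1 is rejected, 0·1 = 01 is accepted)
So any DFA needs at least 3 states.
Upper bound: a DFA with 3 states exists (one state per class above: 'no progress', 'last symbol 0', and 'seen 01' (accepting sink)).
Minimum states: 3

Final answer: 3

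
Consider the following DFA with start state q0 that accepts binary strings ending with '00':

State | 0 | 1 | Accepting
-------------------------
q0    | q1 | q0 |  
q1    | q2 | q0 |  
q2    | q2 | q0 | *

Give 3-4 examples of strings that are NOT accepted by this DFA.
Any strings that end in a non-accepting state work; for example:
"01": q0 → q1 → q0; q0 is not accepting → rejected
"101": q0 → q0 → q1 → q0; q0 is not accepting → rejected
"1101": q0 → q0 → q0 → q1 → q0; q0 is not accepting → rejected
"1110": q0 → q0 → q0 → q0 → q1; q1 is not accepting → rejected

Final answer: "01", "101", "1101", "1110"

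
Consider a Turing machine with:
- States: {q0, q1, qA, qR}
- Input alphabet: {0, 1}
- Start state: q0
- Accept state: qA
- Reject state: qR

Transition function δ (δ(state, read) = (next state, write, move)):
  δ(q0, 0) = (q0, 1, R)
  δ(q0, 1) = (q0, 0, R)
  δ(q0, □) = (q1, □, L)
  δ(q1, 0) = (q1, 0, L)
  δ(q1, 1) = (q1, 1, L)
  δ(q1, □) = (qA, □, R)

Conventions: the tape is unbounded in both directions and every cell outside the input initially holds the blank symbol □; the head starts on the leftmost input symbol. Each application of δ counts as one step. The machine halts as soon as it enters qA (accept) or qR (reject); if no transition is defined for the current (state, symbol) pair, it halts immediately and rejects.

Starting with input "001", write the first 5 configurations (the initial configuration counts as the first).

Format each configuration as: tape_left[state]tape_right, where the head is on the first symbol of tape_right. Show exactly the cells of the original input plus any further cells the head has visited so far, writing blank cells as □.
Step 0: [q0]001 (head at position 0)
Step 1: δ(q0, 0) = (q0, 1, R)  ⊢  1[q0]01 (head at position 1)
Step 2: δ(q0, 0) = (q0, 1, R)  ⊢  11[q0]1 (head at position 2)
Step 3: δ(q0, 1) = (q0, 0, R)  ⊢  110[q0]□ (head at position 3)
Step 4: δ(q0, □) = (q1, □, L)  ⊢  11[q1]0□ (head at position 2)

Final answer: [q0]001 ⊢ 1[q0]01 ⊢ 11[q0]1 ⊢ 110[q0]□ ⊢ 11[q1]0□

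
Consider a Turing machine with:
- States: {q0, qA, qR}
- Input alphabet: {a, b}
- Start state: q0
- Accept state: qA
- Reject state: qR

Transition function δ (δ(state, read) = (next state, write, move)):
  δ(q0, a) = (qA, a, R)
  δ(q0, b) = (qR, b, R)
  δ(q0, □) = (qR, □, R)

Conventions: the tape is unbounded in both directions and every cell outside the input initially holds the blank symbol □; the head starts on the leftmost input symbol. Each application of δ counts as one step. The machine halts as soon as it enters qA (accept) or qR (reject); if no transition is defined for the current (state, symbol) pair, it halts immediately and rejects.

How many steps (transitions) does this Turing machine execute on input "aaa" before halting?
Step 0: [q0]aaa (head at position 0)
Step 1: δ(q0, a) = (qA, a, R)  ⊢  a[qA]aa (head at position 1)
The machine is in qA, so it halts and accepts.
Number of transitions executed: 1.

Final answer: 1 steps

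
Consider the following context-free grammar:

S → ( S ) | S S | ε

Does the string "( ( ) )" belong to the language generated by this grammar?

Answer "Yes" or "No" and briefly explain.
A derivation exists: S ⇒ ( S ) ⇒ ( ( S ) ) ⇒ ( ( ) ) (using S → ( S ) twice, then S → ε).

Final answer: Yes - a valid derivation exists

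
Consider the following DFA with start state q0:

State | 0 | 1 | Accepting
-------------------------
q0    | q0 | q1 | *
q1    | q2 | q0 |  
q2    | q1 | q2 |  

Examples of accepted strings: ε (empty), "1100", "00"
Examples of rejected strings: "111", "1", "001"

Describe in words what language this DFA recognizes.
binary numbers divisible by 3 (treating the string as a binary integer; leading zeros allowed, the empty string counts as 0)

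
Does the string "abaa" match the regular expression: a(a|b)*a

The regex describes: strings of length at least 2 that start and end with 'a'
Yes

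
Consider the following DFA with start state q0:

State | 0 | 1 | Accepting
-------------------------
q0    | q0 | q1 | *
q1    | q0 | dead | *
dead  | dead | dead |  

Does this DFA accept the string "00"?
Start in q0.
Read '0': q0 → q0
Read '0': q0 → q0
Final state q0 is accepting, so the string is accepted.

Final answer: Yes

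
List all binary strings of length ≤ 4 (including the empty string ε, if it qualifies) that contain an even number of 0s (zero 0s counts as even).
Checking every binary string of length 0 to 4:
  Length 0: accepted: ε | rejected: (none)
  Length 1: accepted: 1 | rejected: 0
  Length 2: accepted: 00, 11 | rejected: 01, 10
  Length 3: accepted: 001, 010, 100, 111 | rejected: 000, 011, 101, 110
  Length 4: accepted: 0000, 0011, 0101, 0110, 1001, 1010, 1100, 1111 | rejected: 0001, 0010, 0100, 0111, 1000, 1011, 1101, 1110
Total: 16 string(s).

Final answer: ε, 1, 00, 11, 001, 010, 100, 111, 0000, 0011, 0101, 0110, 1001, 1010, 1100, 1111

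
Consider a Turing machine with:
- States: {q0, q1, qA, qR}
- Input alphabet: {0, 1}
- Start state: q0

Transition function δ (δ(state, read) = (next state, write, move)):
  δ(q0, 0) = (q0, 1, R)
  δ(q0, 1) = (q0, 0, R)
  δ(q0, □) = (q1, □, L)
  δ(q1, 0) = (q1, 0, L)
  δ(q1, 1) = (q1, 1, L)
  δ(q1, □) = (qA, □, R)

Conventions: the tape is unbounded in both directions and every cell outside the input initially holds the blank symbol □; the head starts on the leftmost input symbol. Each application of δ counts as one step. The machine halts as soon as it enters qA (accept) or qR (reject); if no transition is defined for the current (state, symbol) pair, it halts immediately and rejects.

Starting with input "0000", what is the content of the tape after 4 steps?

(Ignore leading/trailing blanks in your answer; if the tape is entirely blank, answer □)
Step 0: [q0]0000 (head at position 0)
Step 1: δ(q0, 0) = (q0, 1, R)  ⊢  1[q0]000 (head at position 1)
Step 2: δ(q0, 0) = (q0, 1, R)  ⊢  11[q0]00 (head at position 2)
Step 3: δ(q0, 0) = (q0, 1, R)  ⊢  111[q0]0 (head at position 3)
Step 4: δ(q0, 0) = (q0, 1, R)  ⊢  1111[q0]□ (head at position 4)
Tape after 4 steps (ignoring surrounding blanks): 1111

Final answer: Tape: 1111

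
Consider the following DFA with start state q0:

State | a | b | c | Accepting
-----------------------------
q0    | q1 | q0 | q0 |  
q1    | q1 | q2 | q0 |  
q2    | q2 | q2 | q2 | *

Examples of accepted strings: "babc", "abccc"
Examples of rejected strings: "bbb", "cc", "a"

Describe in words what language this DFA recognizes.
strings over {a,b,c} containing 'ab' as substring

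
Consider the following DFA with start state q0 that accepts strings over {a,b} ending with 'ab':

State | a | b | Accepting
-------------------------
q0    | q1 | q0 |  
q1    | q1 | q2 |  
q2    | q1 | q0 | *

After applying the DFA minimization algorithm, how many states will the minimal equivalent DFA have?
All 3 states are reachable from q0, so none can be removed as unreachable.
Table-filling: first mark every (accepting, non-accepting) pair as distinguishable (accepting: {q2}; non-accepting: {q0, q1}).
Round 1: (q0, q1) on 'b' go to q0 and q2, already distinguishable → mark.
Every pair of states is distinguishable, so the DFA is already minimal.
Equivalence classes: {q0}, {q1}, {q2} → 3 states.

Final answer: 3 states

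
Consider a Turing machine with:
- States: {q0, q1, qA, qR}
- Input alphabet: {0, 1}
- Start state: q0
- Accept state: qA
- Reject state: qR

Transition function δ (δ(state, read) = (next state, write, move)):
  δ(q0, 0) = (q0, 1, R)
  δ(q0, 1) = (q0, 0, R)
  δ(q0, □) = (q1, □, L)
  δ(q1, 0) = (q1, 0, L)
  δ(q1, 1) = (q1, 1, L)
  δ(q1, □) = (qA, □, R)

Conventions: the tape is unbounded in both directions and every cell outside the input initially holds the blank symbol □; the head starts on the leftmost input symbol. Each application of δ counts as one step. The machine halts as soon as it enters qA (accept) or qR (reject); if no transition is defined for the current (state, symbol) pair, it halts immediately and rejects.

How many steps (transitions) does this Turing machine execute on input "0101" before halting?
Step 0: [q0]0101 (head at position 0)
Step 1: δ(q0, 0) = (q0, 1, R)  ⊢  1[q0]101 (head at position 1)
Step 2: δ(q0, 1) = (q0, 0, R)  ⊢  10[q0]01 (head at position 2)
Step 3: δ(q0, 0) = (q0, 1, R)  ⊢  101[q0]1 (head at position 3)
Step 4: δ(q0, 1) = (q0, 0, R)  ⊢  1010[q0]□ (head at position 4)
Step 5: δ(q0, □) = (q1, □, L)  ⊢  101[q1]0□ (head at position 3)
Step 6: δ(q1, 0) = (q1, 0, L)  ⊢  10[q1]10□ (head at position 2)
Step 7: δ(q1, 1) = (q1, 1, L)  ⊢  1[q1]010□ (head at position 1)
Step 8: δ(q1, 0) = (q1, 0, L)  ⊢  [q1]1010□ (head at position 0)
Step 9: δ(q1, 1) = (q1, 1, L)  ⊢  [q1]□1010□ (head at position -1)
Step 10: δ(q1, □) = (qA, □, R)  ⊢  □[qA]1010□ (head at position 0)
The machine is in qA, so it halts and accepts.
Number of transitions executed: 10.

Final answer: 10 steps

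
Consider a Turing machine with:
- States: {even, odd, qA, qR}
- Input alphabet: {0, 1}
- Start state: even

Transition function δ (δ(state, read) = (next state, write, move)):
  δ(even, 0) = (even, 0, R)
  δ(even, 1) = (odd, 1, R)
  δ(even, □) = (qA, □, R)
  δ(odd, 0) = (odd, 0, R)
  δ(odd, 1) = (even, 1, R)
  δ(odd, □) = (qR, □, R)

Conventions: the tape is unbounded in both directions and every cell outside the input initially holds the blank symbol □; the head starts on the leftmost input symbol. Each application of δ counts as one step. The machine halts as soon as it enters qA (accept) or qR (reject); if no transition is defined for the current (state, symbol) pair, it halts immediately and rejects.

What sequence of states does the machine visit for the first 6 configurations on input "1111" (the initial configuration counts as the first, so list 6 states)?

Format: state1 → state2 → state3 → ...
Step 0: [even]1111 (head at position 0)
Step 1: δ(even, 1) = (odd, 1, R)  ⊢  1[odd]111 (head at position 1)
Step 2: δ(odd, 1) = (even, 1, R)  ⊢  11[even]11 (head at position 2)
Step 3: δ(even, 1) = (odd, 1, R)  ⊢  111[odd]1 (head at position 3)
Step 4: δ(odd, 1) = (even, 1, R)  ⊢  1111[even]□ (head at position 4)
Step 5: δ(even, □) = (qA, □, R)  ⊢  1111□[qA]□ (head at position 5)
Reading off the states of these 6 configurations: even → odd → even → odd → even → qA

Final answer: even → odd → even → odd → even → qA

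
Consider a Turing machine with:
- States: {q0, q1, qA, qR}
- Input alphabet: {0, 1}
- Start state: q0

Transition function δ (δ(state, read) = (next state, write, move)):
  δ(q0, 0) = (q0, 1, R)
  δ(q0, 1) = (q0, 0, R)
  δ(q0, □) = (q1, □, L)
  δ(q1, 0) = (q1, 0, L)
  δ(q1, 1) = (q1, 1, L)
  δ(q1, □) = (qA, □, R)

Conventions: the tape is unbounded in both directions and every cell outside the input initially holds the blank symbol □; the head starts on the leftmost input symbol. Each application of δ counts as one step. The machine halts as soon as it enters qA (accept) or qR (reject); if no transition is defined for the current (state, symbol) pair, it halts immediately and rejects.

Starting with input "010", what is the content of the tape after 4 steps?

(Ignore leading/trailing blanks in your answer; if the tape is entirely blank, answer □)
Step 0: [q0]010 (head at position 0)
Step 1: δ(q0, 0) = (q0, 1, R)  ⊢  1[q0]10 (head at position 1)
Step 2: δ(q0, 1) = (q0, 0, R)  ⊢  10[q0]0 (head at position 2)
Step 3: δ(q0, 0) = (q0, 1, R)  ⊢  101[q0]□ (head at position 3)
Step 4: δ(q0, □) = (q1, □, L)  ⊢  10[q1]1□ (head at position 2)
Tape after 4 steps (ignoring surrounding blanks): 101

Final answer: Tape: 101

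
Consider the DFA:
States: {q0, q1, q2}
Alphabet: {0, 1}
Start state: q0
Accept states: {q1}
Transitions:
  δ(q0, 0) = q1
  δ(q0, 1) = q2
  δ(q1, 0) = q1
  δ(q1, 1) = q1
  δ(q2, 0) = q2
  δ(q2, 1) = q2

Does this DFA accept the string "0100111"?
Processing string "0100111":
  q0 --0--> q1
  q1 --1--> q1
  q1 --0--> q1
  q1 --0--> q1
  q1 --1--> q1
  q1 --1--> q1
  q1 --1--> q1
Final state: q1
Accept states: {q1}
q1 is an accept state, so the string is accepted.

Final answer: Yes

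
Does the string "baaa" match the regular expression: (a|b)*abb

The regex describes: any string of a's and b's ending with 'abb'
No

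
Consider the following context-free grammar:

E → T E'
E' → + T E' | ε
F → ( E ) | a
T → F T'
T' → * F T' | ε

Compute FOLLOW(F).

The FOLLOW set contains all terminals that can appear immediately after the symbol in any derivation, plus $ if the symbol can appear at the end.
Useful FIRST sets: FIRST(E') = {+, ε}, FIRST(T') = {*, ε} (both E' and T' are nullable).
FOLLOW(E): E is the start symbol → $; E appears in F → ( E ) followed by ')' → FOLLOW(E) = {), $}.
FOLLOW(E'): E' appears at the right end of E → T E' and of E' → + T E', so FOLLOW(E') ⊇ FOLLOW(E) (the second occurrence adds nothing new). FOLLOW(E') = {), $}.
FOLLOW(T): in E → T E' and E' → + T E', T is followed by E': add FIRST(E') minus ε = {+}; since E' is nullable, also add FOLLOW(E) and FOLLOW(E') = {), $}. FOLLOW(T) = {+, ), $}.
FOLLOW(T'): T' appears at the right end of T → F T' and of T' → * F T', so FOLLOW(T') = FOLLOW(T) = {+, ), $}.
FOLLOW(F): in T → F T' and T' → * F T', F is followed by T': add FIRST(T') minus ε = {*}; since T' is nullable, also add FOLLOW(T) and FOLLOW(T') = {+, ), $}. FOLLOW(F) = {*, +, ), $}.

Final answer: {$, ), *, +}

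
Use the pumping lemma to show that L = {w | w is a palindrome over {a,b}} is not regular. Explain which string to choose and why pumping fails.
Language: L = {w | w is a palindrome over {a,b}} (strings that read the same forwards and backwards)
Step 1: Assume for contradiction that L is regular, with pumping length p.
Step 2: Choose s = a^p b a^p. Then s ∈ L (it reads the same forwards and backwards) and |s| ≥ p.
Step 3: Consider any decomposition s = xyz with |xy| ≤ p and |y| > 0. Since |xy| ≤ p and the first p symbols of s are all a's, y = a^k for some k with 1 ≤ k ≤ p.
Step 4: Pumping up (i = 2): xy²z = a^(p+k) b a^p. Its reverse is a^p b a^(p+k) ≠ a^(p+k) b a^p (the single b is no longer in the middle), so xy²z is not a palindrome and xy²z ∉ L.
This contradicts the pumping lemma, so L is not regular.

Final answer: Choose s = a^p b a^p. Since |xy| ≤ p, y = a^k with k ≥ 1. Then xy²z = a^(p+k) b a^p is not a palindrome, so ∉ L.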